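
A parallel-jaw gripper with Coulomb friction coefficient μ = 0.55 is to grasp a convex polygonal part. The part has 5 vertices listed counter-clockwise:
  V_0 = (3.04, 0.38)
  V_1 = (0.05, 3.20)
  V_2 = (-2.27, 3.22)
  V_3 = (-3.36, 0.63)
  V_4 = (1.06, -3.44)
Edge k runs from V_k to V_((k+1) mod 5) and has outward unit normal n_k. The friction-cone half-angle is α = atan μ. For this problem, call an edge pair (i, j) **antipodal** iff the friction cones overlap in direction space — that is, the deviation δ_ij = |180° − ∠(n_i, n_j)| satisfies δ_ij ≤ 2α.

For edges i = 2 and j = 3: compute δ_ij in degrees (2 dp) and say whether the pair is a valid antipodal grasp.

δ = 109.82°, invalid

α = atan 0.55 = 28.81°;  2α = 57.62°
edge 2: e_2 = (-1.09, -2.59);  n_2 = (-0.9217, +0.3879)
edge 3: e_3 = (+4.42, -4.07);  n_3 = (-0.6774, -0.7356)
∠(n_2, n_3) = 70.18°
δ = |180° − 70.18°| = 109.82°
109.82° > 2α = 57.62°  →  invalid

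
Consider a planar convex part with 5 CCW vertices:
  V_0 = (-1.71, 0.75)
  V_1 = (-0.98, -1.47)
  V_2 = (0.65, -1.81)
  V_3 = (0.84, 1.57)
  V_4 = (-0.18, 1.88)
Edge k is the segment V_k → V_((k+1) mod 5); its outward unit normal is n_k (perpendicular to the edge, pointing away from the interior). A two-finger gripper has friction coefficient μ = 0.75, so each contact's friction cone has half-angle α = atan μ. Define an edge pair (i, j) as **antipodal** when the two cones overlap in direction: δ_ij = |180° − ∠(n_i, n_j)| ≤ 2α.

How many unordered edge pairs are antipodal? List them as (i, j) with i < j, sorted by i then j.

α = atan 0.75 = 36.87°;  2α = 73.74°
n_0 = (-0.9500, -0.3124)
n_1 = (-0.2042, -0.9789)
n_2 = (+0.9984, -0.0561)
n_3 = (+0.2908, +0.9568)
n_4 = (-0.5941, +0.8044)
  (0,1): δ = 119.98°  ·
  (0,2): δ = 21.42°  ✓
  (0,3): δ = 54.89°  ✓
  (0,4): δ = 108.25°  ·
  (1,2): δ = 81.44°  ·
  (1,3): δ = 5.12°  ✓
  (1,4): δ = 48.23°  ✓
  (2,3): δ = 103.69°  ·
  (2,4): δ = 50.33°  ✓
  (3,4): δ = 126.65°  ·
antipodal pairs: 5

count = 5; pairs: (0,2), (0,3), (1,3), (1,4), (2,4)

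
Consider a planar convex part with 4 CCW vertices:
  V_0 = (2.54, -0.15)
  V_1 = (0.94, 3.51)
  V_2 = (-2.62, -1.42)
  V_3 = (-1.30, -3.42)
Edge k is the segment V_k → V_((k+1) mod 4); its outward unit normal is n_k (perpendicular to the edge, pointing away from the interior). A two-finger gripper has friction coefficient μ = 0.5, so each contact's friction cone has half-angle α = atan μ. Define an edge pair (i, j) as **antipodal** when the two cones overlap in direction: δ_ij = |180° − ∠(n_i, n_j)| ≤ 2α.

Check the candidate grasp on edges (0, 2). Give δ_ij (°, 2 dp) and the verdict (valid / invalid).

α = atan 0.5 = 26.57°;  2α = 53.13°
edge 0: e_0 = (-1.60, +3.66);  n_0 = (+0.9163, +0.4006)
edge 2: e_2 = (+1.32, -2.00);  n_2 = (-0.8346, -0.5508)
∠(n_0, n_2) = 170.19°
δ = |180° − 170.19°| = 9.81°
9.81° ≤ 2α = 53.13°  →  valid

δ = 9.81°, valid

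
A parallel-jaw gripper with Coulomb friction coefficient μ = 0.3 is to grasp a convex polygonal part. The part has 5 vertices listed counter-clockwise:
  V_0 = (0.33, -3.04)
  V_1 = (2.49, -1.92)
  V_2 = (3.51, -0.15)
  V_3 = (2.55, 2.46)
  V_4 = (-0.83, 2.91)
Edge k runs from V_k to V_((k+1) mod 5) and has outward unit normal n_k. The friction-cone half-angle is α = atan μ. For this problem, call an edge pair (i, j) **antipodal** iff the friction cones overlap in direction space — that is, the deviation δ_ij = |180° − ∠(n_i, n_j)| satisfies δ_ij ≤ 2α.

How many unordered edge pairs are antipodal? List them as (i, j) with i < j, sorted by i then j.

count = 1; pairs: (2,4)

α = atan 0.3 = 16.70°;  2α = 33.40°
n_0 = (+0.4603, -0.8878)
n_1 = (+0.8664, -0.4993)
n_2 = (+0.9385, +0.3452)
n_3 = (+0.1320, +0.9913)
n_4 = (-0.9815, -0.1914)
  (0,1): δ = 147.36°  ·
  (0,2): δ = 97.21°  ·
  (0,3): δ = 34.99°  ·
  (0,4): δ = 73.62°  ·
  (1,2): δ = 129.85°  ·
  (1,3): δ = 67.63°  ·
  (1,4): δ = 40.99°  ·
  (2,3): δ = 117.78°  ·
  (2,4): δ = 9.16°  ✓
  (3,4): δ = 71.38°  ·
antipodal pairs: 1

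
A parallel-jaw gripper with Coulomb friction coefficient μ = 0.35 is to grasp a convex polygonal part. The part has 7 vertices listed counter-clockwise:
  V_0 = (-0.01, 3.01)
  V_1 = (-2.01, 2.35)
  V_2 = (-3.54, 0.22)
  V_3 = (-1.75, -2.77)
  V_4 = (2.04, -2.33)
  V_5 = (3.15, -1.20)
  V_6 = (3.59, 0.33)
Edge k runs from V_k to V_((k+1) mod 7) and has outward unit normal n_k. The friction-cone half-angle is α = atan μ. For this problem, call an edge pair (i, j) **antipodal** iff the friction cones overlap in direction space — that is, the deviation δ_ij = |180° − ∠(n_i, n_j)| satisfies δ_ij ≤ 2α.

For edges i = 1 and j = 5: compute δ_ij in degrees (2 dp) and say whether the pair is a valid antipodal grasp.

δ = 19.65°, valid

α = atan 0.35 = 19.29°;  2α = 38.58°
edge 1: e_1 = (-1.53, -2.13);  n_1 = (-0.8122, +0.5834)
edge 5: e_5 = (+0.44, +1.53);  n_5 = (+0.9610, -0.2764)
∠(n_1, n_5) = 160.35°
δ = |180° − 160.35°| = 19.65°
19.65° ≤ 2α = 38.58°  →  valid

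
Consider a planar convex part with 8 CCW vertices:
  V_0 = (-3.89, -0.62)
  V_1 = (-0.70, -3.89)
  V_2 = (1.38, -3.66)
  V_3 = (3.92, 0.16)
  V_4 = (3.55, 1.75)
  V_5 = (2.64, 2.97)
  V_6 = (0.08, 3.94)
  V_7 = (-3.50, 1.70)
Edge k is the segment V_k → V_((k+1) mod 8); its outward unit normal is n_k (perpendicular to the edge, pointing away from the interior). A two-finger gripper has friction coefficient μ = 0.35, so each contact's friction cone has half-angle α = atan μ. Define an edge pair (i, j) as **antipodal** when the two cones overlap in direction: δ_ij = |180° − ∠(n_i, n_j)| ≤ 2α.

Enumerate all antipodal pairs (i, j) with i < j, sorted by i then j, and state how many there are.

count = 8; pairs: (0,3), (0,4), (0,5), (1,5), (1,6), (2,6), (2,7), (3,7)

α = atan 0.35 = 19.29°;  2α = 38.58°
n_0 = (-0.7158, -0.6983)
n_1 = (+0.1099, -0.9939)
n_2 = (+0.8327, -0.5537)
n_3 = (+0.9740, +0.2266)
n_4 = (+0.8016, +0.5979)
n_5 = (+0.3543, +0.9351)
n_6 = (-0.5304, +0.8477)
n_7 = (-0.9862, +0.1658)
  (0,1): δ = 127.98°  ·
  (0,2): δ = 77.91°  ·
  (0,3): δ = 31.19°  ✓
  (0,4): δ = 7.57°  ✓
  (0,5): δ = 24.96°  ✓
  (0,6): δ = 77.74°  ·
  (0,7): δ = 126.17°  ·
  (1,2): δ = 129.93°  ·
  (1,3): δ = 83.21°  ·
  (1,4): δ = 59.59°  ·
  (1,5): δ = 27.06°  ✓
  (1,6): δ = 25.72°  ✓
  (1,7): δ = 74.15°  ·
  (2,3): δ = 133.28°  ·
  (2,4): δ = 109.66°  ·
  (2,5): δ = 77.13°  ·
  (2,6): δ = 24.35°  ✓
  (2,7): δ = 24.08°  ✓
  (3,4): δ = 156.38°  ·
  (3,5): δ = 123.85°  ·
  (3,6): δ = 71.07°  ·
  (3,7): δ = 22.64°  ✓
  (4,5): δ = 147.47°  ·
  (4,6): δ = 94.69°  ·
  (4,7): δ = 46.26°  ·
  (5,6): δ = 127.21°  ·
  (5,7): δ = 78.79°  ·
  (6,7): δ = 131.58°  ·
antipodal pairs: 8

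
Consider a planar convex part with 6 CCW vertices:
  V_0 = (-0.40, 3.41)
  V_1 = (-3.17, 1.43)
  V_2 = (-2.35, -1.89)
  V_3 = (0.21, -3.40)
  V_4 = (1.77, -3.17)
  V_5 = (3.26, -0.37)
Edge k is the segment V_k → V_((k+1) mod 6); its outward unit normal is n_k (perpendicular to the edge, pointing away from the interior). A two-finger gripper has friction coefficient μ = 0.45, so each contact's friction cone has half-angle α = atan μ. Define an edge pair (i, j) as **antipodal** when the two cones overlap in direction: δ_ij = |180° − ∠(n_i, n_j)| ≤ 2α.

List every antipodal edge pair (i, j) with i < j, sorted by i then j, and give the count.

α = atan 0.45 = 24.23°;  2α = 48.46°
n_0 = (-0.5815, +0.8135)
n_1 = (-0.9708, -0.2398)
n_2 = (-0.5080, -0.8613)
n_3 = (+0.1459, -0.9893)
n_4 = (+0.8828, -0.4698)
n_5 = (+0.7184, +0.6956)
  (0,1): δ = 111.68°  ·
  (0,2): δ = 66.09°  ·
  (0,3): δ = 27.17°  ✓
  (0,4): δ = 26.42°  ✓
  (0,5): δ = 98.52°  ·
  (1,2): δ = 134.41°  ·
  (1,3): δ = 95.49°  ·
  (1,4): δ = 41.89°  ✓
  (1,5): δ = 30.20°  ✓
  (2,3): δ = 141.08°  ·
  (2,4): δ = 87.49°  ·
  (2,5): δ = 15.39°  ✓
  (3,4): δ = 126.41°  ·
  (3,5): δ = 54.31°  ·
  (4,5): δ = 107.90°  ·
antipodal pairs: 5

count = 5; pairs: (0,3), (0,4), (1,4), (1,5), (2,5)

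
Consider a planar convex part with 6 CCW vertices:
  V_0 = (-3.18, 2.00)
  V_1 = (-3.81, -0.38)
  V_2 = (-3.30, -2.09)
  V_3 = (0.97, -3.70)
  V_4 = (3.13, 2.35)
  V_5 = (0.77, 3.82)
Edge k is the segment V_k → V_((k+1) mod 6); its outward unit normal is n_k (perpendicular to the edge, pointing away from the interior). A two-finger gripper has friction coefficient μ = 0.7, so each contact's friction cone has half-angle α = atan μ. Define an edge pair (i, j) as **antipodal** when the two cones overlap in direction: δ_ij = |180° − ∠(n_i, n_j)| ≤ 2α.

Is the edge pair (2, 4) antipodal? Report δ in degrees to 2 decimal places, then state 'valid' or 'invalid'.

α = atan 0.7 = 34.99°;  2α = 69.98°
edge 2: e_2 = (+4.27, -1.61);  n_2 = (-0.3528, -0.9357)
edge 4: e_4 = (-2.36, +1.47);  n_4 = (+0.5287, +0.8488)
∠(n_2, n_4) = 168.74°
δ = |180° − 168.74°| = 11.26°
11.26° ≤ 2α = 69.98°  →  valid

δ = 11.26°, valid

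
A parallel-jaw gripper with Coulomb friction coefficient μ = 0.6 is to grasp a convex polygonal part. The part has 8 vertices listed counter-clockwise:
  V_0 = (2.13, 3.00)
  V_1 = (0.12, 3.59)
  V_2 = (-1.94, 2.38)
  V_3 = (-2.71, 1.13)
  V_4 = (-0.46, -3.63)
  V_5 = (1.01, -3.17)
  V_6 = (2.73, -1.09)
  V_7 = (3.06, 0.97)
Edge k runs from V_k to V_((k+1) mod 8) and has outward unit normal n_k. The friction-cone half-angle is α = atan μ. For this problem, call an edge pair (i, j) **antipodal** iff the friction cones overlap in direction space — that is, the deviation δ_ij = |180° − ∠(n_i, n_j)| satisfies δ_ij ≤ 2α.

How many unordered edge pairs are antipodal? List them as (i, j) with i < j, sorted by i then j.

α = atan 0.6 = 30.96°;  2α = 61.93°
n_0 = (+0.2816, +0.9595)
n_1 = (-0.5065, +0.8623)
n_2 = (-0.8514, +0.5245)
n_3 = (-0.9041, -0.4274)
n_4 = (+0.2986, -0.9544)
n_5 = (+0.7706, -0.6373)
n_6 = (+0.9874, -0.1582)
n_7 = (+0.9091, +0.4165)
  (0,1): δ = 133.21°  ·
  (0,2): δ = 105.27°  ·
  (0,3): δ = 48.34°  ✓
  (0,4): δ = 33.73°  ✓
  (0,5): δ = 66.77°  ·
  (0,6): δ = 97.26°  ·
  (0,7): δ = 130.97°  ·
  (1,2): δ = 152.06°  ·
  (1,3): δ = 95.13°  ·
  (1,4): δ = 13.05°  ✓
  (1,5): δ = 19.98°  ✓
  (1,6): δ = 50.47°  ✓
  (1,7): δ = 84.18°  ·
  (2,3): δ = 123.07°  ·
  (2,4): δ = 40.99°  ✓
  (2,5): δ = 7.96°  ✓
  (2,6): δ = 22.53°  ✓
  (2,7): δ = 56.25°  ✓
  (3,4): δ = 97.92°  ·
  (3,5): δ = 64.89°  ·
  (3,6): δ = 34.40°  ✓
  (3,7): δ = 0.69°  ✓
  (4,5): δ = 146.96°  ·
  (4,6): δ = 116.48°  ·
  (4,7): δ = 82.76°  ·
  (5,6): δ = 149.51°  ·
  (5,7): δ = 115.80°  ·
  (6,7): δ = 146.29°  ·
antipodal pairs: 11

count = 11; pairs: (0,3), (0,4), (1,4), (1,5), (1,6), (2,4), (2,5), (2,6), (2,7), (3,6), (3,7)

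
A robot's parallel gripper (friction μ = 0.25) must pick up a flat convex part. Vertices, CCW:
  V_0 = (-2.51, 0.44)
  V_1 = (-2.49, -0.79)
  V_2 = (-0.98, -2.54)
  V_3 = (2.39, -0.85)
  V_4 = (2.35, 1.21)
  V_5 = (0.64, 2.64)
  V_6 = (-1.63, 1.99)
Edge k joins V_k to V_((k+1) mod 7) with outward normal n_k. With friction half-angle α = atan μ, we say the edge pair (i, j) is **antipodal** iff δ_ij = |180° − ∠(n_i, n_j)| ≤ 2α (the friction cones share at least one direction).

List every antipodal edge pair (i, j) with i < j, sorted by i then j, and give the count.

count = 3; pairs: (0,3), (1,4), (2,5)

α = atan 0.25 = 14.04°;  2α = 28.07°
n_0 = (-0.9999, -0.0163)
n_1 = (-0.7571, -0.6533)
n_2 = (+0.4483, -0.8939)
n_3 = (+0.9998, +0.0194)
n_4 = (+0.6415, +0.7671)
n_5 = (-0.2753, +0.9614)
n_6 = (-0.8696, +0.4937)
  (0,1): δ = 140.14°  ·
  (0,2): δ = 64.30°  ·
  (0,3): δ = 0.18°  ✓
  (0,4): δ = 49.16°  ·
  (0,5): δ = 105.05°  ·
  (0,6): δ = 149.48°  ·
  (1,2): δ = 104.16°  ·
  (1,3): δ = 39.68°  ·
  (1,4): δ = 9.31°  ✓
  (1,5): δ = 65.19°  ·
  (1,6): δ = 109.63°  ·
  (2,3): δ = 115.52°  ·
  (2,4): δ = 66.54°  ·
  (2,5): δ = 10.65°  ✓
  (2,6): δ = 33.78°  ·
  (3,4): δ = 131.02°  ·
  (3,5): δ = 75.13°  ·
  (3,6): δ = 30.70°  ·
  (4,5): δ = 124.12°  ·
  (4,6): δ = 79.68°  ·
  (5,6): δ = 135.56°  ·
antipodal pairs: 3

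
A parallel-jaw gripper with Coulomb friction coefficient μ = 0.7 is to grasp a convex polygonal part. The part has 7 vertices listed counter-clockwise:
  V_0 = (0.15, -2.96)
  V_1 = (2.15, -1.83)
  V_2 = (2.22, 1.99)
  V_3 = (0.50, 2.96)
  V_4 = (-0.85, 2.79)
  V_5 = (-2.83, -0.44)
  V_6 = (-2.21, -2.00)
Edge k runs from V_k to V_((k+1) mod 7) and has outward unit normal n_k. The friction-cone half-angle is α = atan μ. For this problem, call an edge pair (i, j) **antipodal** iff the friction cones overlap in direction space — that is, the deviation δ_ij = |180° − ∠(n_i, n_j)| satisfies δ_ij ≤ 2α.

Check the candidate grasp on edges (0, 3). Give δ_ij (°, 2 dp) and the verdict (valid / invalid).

δ = 22.29°, valid

α = atan 0.7 = 34.99°;  2α = 69.98°
edge 0: e_0 = (+2.00, +1.13);  n_0 = (+0.4919, -0.8706)
edge 3: e_3 = (-1.35, -0.17);  n_3 = (-0.1249, +0.9922)
∠(n_0, n_3) = 157.71°
δ = |180° − 157.71°| = 22.29°
22.29° ≤ 2α = 69.98°  →  valid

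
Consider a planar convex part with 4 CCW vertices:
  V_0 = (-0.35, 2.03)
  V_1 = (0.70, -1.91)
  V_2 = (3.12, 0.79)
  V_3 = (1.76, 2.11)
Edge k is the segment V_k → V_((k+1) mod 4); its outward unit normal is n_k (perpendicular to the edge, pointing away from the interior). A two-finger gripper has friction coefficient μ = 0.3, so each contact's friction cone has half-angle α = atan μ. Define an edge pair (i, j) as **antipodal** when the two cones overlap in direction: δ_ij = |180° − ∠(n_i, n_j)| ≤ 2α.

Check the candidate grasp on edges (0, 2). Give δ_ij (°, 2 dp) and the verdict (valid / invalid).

δ = 30.93°, valid

α = atan 0.3 = 16.70°;  2α = 33.40°
edge 0: e_0 = (+1.05, -3.94);  n_0 = (-0.9663, -0.2575)
edge 2: e_2 = (-1.36, +1.32);  n_2 = (+0.6965, +0.7176)
∠(n_0, n_2) = 149.07°
δ = |180° − 149.07°| = 30.93°
30.93° ≤ 2α = 33.40°  →  valid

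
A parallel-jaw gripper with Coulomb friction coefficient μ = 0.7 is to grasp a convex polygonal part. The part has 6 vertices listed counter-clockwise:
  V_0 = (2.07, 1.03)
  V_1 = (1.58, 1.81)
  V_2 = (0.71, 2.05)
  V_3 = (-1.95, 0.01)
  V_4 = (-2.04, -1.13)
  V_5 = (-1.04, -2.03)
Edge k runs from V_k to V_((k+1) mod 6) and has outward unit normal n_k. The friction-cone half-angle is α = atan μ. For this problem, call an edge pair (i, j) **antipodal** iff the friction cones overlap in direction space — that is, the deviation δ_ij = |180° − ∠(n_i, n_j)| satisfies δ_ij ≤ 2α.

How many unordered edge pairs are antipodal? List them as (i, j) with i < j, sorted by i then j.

count = 6; pairs: (0,3), (0,4), (1,4), (1,5), (2,5), (3,5)

α = atan 0.7 = 34.99°;  2α = 69.98°
n_0 = (+0.8468, +0.5319)
n_1 = (+0.2659, +0.9640)
n_2 = (-0.6086, +0.7935)
n_3 = (-0.9969, +0.0787)
n_4 = (-0.6690, -0.7433)
n_5 = (+0.7014, -0.7128)
  (0,1): δ = 137.56°  ·
  (0,2): δ = 84.65°  ·
  (0,3): δ = 36.65°  ✓
  (0,4): δ = 15.88°  ✓
  (0,5): δ = 102.40°  ·
  (1,2): δ = 127.09°  ·
  (1,3): δ = 79.09°  ·
  (1,4): δ = 26.57°  ✓
  (1,5): δ = 59.96°  ✓
  (2,3): δ = 132.00°  ·
  (2,4): δ = 79.47°  ·
  (2,5): δ = 7.05°  ✓
  (3,4): δ = 127.47°  ·
  (3,5): δ = 40.95°  ✓
  (4,5): δ = 93.48°  ·
antipodal pairs: 6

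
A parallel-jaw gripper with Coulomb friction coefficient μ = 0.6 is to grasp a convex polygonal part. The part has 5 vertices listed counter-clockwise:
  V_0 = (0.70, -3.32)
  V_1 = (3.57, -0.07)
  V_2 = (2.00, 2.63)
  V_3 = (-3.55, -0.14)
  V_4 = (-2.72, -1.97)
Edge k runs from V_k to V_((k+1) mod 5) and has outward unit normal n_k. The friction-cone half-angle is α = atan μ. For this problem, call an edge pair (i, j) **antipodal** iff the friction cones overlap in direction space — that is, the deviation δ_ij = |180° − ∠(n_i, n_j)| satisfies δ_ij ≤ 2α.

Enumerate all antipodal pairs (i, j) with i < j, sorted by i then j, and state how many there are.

α = atan 0.6 = 30.96°;  2α = 61.93°
n_0 = (+0.7496, -0.6619)
n_1 = (+0.8645, +0.5027)
n_2 = (-0.4466, +0.8947)
n_3 = (-0.9107, -0.4131)
n_4 = (-0.3672, -0.9302)
  (0,1): δ = 108.38°  ·
  (0,2): δ = 22.03°  ✓
  (0,3): δ = 65.84°  ·
  (0,4): δ = 109.91°  ·
  (1,2): δ = 93.65°  ·
  (1,3): δ = 5.78°  ✓
  (1,4): δ = 38.28°  ✓
  (2,3): δ = 92.13°  ·
  (2,4): δ = 48.06°  ✓
  (3,4): δ = 135.94°  ·
antipodal pairs: 4

count = 4; pairs: (0,2), (1,3), (1,4), (2,4)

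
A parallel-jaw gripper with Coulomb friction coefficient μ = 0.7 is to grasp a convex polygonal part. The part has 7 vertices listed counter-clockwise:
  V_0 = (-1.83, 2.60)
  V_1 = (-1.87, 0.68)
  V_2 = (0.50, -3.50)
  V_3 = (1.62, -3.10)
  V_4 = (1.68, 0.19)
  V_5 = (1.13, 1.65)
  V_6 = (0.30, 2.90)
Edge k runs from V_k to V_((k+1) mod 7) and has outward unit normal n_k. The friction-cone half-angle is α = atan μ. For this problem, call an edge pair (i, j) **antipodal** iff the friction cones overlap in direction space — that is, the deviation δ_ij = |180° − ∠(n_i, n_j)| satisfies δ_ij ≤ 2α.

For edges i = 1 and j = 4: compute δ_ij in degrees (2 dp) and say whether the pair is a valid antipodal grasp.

δ = 8.91°, valid

α = atan 0.7 = 34.99°;  2α = 69.98°
edge 1: e_1 = (+2.37, -4.18);  n_1 = (-0.8699, -0.4932)
edge 4: e_4 = (-0.55, +1.46);  n_4 = (+0.9358, +0.3525)
∠(n_1, n_4) = 171.09°
δ = |180° − 171.09°| = 8.91°
8.91° ≤ 2α = 69.98°  →  valid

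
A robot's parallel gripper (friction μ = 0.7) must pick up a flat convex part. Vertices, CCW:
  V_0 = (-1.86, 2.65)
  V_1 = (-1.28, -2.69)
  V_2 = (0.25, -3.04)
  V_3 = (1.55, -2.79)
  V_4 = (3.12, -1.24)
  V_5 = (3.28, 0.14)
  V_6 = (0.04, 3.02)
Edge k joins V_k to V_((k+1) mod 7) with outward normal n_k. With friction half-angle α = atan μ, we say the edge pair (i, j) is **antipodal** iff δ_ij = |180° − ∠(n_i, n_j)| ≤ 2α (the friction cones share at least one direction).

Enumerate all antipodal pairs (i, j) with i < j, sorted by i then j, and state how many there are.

count = 8; pairs: (0,3), (0,4), (0,5), (1,5), (1,6), (2,5), (2,6), (3,6)

α = atan 0.7 = 34.99°;  2α = 69.98°
n_0 = (-0.9942, -0.1080)
n_1 = (-0.2230, -0.9748)
n_2 = (+0.1888, -0.9820)
n_3 = (+0.7026, -0.7116)
n_4 = (+0.9933, -0.1152)
n_5 = (+0.6644, +0.7474)
n_6 = (-0.1911, +0.9816)
  (0,1): δ = 109.08°  ·
  (0,2): δ = 85.31°  ·
  (0,3): δ = 51.57°  ✓
  (0,4): δ = 12.81°  ✓
  (0,5): δ = 42.17°  ✓
  (0,6): δ = 94.82°  ·
  (1,2): δ = 156.23°  ·
  (1,3): δ = 122.48°  ·
  (1,4): δ = 83.73°  ·
  (1,5): δ = 28.75°  ✓
  (1,6): δ = 23.90°  ✓
  (2,3): δ = 146.25°  ·
  (2,4): δ = 107.50°  ·
  (2,5): δ = 52.52°  ✓
  (2,6): δ = 0.13°  ✓
  (3,4): δ = 141.25°  ·
  (3,5): δ = 86.27°  ·
  (3,6): δ = 33.61°  ✓
  (4,5): δ = 125.02°  ·
  (4,6): δ = 72.37°  ·
  (5,6): δ = 127.35°  ·
antipodal pairs: 8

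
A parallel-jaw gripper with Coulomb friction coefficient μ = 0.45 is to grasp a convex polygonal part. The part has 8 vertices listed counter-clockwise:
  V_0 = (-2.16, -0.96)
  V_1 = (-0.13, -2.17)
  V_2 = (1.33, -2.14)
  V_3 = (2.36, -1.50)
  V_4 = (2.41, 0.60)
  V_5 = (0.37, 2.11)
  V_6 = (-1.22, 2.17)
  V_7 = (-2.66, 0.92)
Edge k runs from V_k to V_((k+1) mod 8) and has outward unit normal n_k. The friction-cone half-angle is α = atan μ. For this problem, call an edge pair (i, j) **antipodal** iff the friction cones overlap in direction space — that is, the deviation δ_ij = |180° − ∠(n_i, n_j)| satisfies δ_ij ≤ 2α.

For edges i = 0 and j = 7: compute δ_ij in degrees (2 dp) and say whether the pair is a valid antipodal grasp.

δ = 135.69°, invalid

α = atan 0.45 = 24.23°;  2α = 48.46°
edge 0: e_0 = (+2.03, -1.21);  n_0 = (-0.5120, -0.8590)
edge 7: e_7 = (+0.50, -1.88);  n_7 = (-0.9664, -0.2570)
∠(n_0, n_7) = 44.31°
δ = |180° − 44.31°| = 135.69°
135.69° > 2α = 48.46°  →  invalid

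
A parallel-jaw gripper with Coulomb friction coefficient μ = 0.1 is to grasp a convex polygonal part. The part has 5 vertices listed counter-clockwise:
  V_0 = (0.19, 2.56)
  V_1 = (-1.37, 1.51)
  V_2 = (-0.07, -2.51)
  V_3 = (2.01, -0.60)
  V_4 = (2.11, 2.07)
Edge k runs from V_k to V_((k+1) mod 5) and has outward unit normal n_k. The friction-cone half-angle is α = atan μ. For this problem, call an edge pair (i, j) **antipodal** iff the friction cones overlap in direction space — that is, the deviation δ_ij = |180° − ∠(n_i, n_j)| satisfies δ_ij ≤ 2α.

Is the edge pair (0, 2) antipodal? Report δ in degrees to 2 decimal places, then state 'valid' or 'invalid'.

α = atan 0.1 = 5.71°;  2α = 11.42°
edge 0: e_0 = (-1.56, -1.05);  n_0 = (-0.5584, +0.8296)
edge 2: e_2 = (+2.08, +1.91);  n_2 = (+0.6764, -0.7366)
∠(n_0, n_2) = 171.38°
δ = |180° − 171.38°| = 8.62°
8.62° ≤ 2α = 11.42°  →  valid

δ = 8.62°, valid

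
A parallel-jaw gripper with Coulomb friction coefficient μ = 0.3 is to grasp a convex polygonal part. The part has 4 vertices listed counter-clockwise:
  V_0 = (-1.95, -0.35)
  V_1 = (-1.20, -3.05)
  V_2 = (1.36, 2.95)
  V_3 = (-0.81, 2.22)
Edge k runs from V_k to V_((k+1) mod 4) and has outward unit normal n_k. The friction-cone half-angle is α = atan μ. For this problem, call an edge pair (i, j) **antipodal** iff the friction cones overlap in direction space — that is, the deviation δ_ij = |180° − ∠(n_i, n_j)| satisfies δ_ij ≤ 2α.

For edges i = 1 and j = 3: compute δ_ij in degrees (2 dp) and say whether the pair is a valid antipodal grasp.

δ = 0.81°, valid

α = atan 0.3 = 16.70°;  2α = 33.40°
edge 1: e_1 = (+2.56, +6.00);  n_1 = (+0.9198, -0.3924)
edge 3: e_3 = (-1.14, -2.57);  n_3 = (-0.9141, +0.4055)
∠(n_1, n_3) = 179.19°
δ = |180° − 179.19°| = 0.81°
0.81° ≤ 2α = 33.40°  →  valid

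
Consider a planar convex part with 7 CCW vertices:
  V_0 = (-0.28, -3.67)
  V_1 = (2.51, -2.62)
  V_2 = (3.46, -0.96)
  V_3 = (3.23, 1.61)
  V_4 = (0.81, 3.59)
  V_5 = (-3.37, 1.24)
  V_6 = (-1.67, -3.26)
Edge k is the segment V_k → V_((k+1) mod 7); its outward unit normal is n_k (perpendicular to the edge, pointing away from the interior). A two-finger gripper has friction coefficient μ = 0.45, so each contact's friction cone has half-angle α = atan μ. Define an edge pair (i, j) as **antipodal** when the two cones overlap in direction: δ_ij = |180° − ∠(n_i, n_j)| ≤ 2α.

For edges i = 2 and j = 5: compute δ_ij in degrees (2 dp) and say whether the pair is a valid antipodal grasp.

δ = 15.58°, valid

α = atan 0.45 = 24.23°;  2α = 48.46°
edge 2: e_2 = (-0.23, +2.57);  n_2 = (+0.9960, +0.0891)
edge 5: e_5 = (+1.70, -4.50);  n_5 = (-0.9355, -0.3534)
∠(n_2, n_5) = 164.42°
δ = |180° − 164.42°| = 15.58°
15.58° ≤ 2α = 48.46°  →  valid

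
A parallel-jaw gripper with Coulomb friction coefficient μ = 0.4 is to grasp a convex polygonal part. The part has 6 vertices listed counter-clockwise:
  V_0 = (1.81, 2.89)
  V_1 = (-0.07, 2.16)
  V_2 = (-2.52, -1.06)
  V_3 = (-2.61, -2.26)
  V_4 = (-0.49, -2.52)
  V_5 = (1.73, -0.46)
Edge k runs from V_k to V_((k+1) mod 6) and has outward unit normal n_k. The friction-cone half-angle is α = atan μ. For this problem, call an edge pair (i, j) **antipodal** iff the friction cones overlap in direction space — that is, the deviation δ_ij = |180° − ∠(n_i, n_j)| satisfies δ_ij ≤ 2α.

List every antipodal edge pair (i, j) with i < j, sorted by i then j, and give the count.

α = atan 0.4 = 21.80°;  2α = 43.60°
n_0 = (-0.3620, +0.9322)
n_1 = (-0.7958, +0.6055)
n_2 = (-0.9972, +0.0748)
n_3 = (-0.1217, -0.9926)
n_4 = (+0.6802, -0.7330)
n_5 = (+0.9997, -0.0239)
  (0,1): δ = 148.49°  ·
  (0,2): δ = 115.51°  ·
  (0,3): δ = 28.21°  ✓
  (0,4): δ = 21.64°  ✓
  (0,5): δ = 67.41°  ·
  (1,2): δ = 147.02°  ·
  (1,3): δ = 59.73°  ·
  (1,4): δ = 9.87°  ✓
  (1,5): δ = 35.90°  ✓
  (2,3): δ = 92.70°  ·
  (2,4): δ = 42.85°  ✓
  (2,5): δ = 2.92°  ✓
  (3,4): δ = 130.15°  ·
  (3,5): δ = 84.38°  ·
  (4,5): δ = 134.23°  ·
antipodal pairs: 6

count = 6; pairs: (0,3), (0,4), (1,4), (1,5), (2,4), (2,5)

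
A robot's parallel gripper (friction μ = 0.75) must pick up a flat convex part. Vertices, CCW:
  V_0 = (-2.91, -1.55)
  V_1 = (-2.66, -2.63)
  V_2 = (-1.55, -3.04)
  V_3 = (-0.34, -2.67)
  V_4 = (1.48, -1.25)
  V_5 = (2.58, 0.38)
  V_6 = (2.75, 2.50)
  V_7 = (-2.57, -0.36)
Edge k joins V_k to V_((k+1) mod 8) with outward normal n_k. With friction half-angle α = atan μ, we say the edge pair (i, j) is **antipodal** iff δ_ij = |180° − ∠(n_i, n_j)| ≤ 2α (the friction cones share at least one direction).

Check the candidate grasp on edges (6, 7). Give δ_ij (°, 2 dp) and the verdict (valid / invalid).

δ = 134.21°, invalid

α = atan 0.75 = 36.87°;  2α = 73.74°
edge 6: e_6 = (-5.32, -2.86);  n_6 = (-0.4735, +0.8808)
edge 7: e_7 = (-0.34, -1.19);  n_7 = (-0.9615, +0.2747)
∠(n_6, n_7) = 45.79°
δ = |180° − 45.79°| = 134.21°
134.21° > 2α = 73.74°  →  invalid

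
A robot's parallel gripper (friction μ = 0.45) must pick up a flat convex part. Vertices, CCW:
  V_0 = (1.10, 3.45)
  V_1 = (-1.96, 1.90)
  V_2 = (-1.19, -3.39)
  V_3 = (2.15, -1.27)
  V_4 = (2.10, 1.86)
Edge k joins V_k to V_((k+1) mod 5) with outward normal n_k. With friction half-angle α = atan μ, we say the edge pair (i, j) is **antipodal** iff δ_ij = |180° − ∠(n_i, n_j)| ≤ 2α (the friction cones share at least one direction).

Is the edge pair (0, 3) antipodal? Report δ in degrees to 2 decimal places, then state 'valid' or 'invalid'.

δ = 64.05°, invalid

α = atan 0.45 = 24.23°;  2α = 48.46°
edge 0: e_0 = (-3.06, -1.55);  n_0 = (-0.4519, +0.8921)
edge 3: e_3 = (-0.05, +3.13);  n_3 = (+0.9999, +0.0160)
∠(n_0, n_3) = 115.95°
δ = |180° − 115.95°| = 64.05°
64.05° > 2α = 48.46°  →  invalid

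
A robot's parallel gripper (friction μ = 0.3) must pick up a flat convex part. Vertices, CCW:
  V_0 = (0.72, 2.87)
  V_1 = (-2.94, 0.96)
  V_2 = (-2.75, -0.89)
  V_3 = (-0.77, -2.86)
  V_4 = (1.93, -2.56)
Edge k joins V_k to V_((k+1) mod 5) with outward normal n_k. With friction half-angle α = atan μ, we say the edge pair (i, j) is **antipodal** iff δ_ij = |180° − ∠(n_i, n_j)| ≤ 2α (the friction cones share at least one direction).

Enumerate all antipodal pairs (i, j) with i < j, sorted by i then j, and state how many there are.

α = atan 0.3 = 16.70°;  2α = 33.40°
n_0 = (-0.4626, +0.8865)
n_1 = (-0.9948, -0.1022)
n_2 = (-0.7053, -0.7089)
n_3 = (+0.1104, -0.9939)
n_4 = (+0.9761, +0.2175)
  (0,1): δ = 111.69°  ·
  (0,2): δ = 72.41°  ·
  (0,3): δ = 21.22°  ✓
  (0,4): δ = 75.00°  ·
  (1,2): δ = 140.72°  ·
  (1,3): δ = 89.52°  ·
  (1,4): δ = 6.70°  ✓
  (2,3): δ = 128.80°  ·
  (2,4): δ = 32.58°  ✓
  (3,4): δ = 83.78°  ·
antipodal pairs: 3

count = 3; pairs: (0,3), (1,4), (2,4)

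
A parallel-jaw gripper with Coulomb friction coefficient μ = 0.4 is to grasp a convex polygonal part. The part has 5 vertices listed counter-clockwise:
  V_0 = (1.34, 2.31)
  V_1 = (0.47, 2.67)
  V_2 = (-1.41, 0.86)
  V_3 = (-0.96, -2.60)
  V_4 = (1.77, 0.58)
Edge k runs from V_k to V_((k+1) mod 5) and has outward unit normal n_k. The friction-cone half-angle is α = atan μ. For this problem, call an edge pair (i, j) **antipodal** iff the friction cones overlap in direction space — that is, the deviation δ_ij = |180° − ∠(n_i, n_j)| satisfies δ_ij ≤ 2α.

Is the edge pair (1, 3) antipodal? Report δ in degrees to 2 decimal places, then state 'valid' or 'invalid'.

α = atan 0.4 = 21.80°;  2α = 43.60°
edge 1: e_1 = (-1.88, -1.81);  n_1 = (-0.6936, +0.7204)
edge 3: e_3 = (+2.73, +3.18);  n_3 = (+0.7588, -0.6514)
∠(n_1, n_3) = 174.56°
δ = |180° − 174.56°| = 5.44°
5.44° ≤ 2α = 43.60°  →  valid

δ = 5.44°, valid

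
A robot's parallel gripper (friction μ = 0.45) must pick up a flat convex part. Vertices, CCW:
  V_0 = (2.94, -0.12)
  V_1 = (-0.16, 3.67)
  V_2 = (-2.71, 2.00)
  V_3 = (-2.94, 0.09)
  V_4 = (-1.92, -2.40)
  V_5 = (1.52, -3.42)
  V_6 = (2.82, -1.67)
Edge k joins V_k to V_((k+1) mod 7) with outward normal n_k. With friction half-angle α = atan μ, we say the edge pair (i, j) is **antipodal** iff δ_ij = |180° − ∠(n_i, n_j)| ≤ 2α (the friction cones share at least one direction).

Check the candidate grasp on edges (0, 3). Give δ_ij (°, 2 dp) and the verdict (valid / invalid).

δ = 17.01°, valid

α = atan 0.45 = 24.23°;  2α = 48.46°
edge 0: e_0 = (-3.10, +3.79);  n_0 = (+0.7740, +0.6331)
edge 3: e_3 = (+1.02, -2.49);  n_3 = (-0.9254, -0.3791)
∠(n_0, n_3) = 162.99°
δ = |180° − 162.99°| = 17.01°
17.01° ≤ 2α = 48.46°  →  valid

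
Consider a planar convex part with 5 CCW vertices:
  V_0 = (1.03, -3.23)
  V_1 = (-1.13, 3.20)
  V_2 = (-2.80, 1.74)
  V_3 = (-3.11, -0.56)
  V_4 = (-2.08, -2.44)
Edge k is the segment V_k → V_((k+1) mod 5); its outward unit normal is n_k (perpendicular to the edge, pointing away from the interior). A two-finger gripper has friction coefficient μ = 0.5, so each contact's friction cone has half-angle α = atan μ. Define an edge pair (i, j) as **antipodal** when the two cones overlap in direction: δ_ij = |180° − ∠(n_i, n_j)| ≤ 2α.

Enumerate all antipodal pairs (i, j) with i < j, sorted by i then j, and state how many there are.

count = 2; pairs: (0,2), (0,3)

α = atan 0.5 = 26.57°;  2α = 53.13°
n_0 = (+0.9479, +0.3184)
n_1 = (-0.6582, +0.7529)
n_2 = (-0.9910, +0.1336)
n_3 = (-0.8770, -0.4805)
n_4 = (-0.2462, -0.9692)
  (0,1): δ = 67.41°  ·
  (0,2): δ = 26.24°  ✓
  (0,3): δ = 10.15°  ✓
  (0,4): δ = 57.18°  ·
  (1,2): δ = 138.84°  ·
  (1,3): δ = 102.44°  ·
  (1,4): δ = 55.41°  ·
  (2,3): δ = 143.61°  ·
  (2,4): δ = 96.58°  ·
  (3,4): δ = 132.97°  ·
antipodal pairs: 2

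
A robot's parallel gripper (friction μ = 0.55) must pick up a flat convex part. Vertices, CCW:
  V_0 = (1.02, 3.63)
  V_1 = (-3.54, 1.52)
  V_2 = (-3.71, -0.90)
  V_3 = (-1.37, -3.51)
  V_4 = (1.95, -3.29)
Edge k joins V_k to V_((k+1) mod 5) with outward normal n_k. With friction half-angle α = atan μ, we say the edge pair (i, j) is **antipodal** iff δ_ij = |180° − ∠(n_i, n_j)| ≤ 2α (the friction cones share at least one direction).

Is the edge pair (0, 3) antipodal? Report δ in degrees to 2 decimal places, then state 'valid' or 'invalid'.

α = atan 0.55 = 28.81°;  2α = 57.62°
edge 0: e_0 = (-4.56, -2.11);  n_0 = (-0.4199, +0.9076)
edge 3: e_3 = (+3.32, +0.22);  n_3 = (+0.0661, -0.9978)
∠(n_0, n_3) = 158.96°
δ = |180° − 158.96°| = 21.04°
21.04° ≤ 2α = 57.62°  →  valid

δ = 21.04°, valid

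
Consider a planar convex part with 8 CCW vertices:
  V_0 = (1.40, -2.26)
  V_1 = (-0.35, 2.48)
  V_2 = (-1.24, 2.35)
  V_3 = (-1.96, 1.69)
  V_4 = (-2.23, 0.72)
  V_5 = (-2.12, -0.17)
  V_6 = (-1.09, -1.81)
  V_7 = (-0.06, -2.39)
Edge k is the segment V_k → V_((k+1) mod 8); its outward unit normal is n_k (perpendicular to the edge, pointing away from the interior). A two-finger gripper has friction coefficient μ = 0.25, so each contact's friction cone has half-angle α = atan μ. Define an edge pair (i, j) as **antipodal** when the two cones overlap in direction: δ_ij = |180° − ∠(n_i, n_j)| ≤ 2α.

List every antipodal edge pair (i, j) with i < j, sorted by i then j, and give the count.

count = 3; pairs: (0,4), (0,5), (1,7)

α = atan 0.25 = 14.04°;  2α = 28.07°
n_0 = (+0.9381, +0.3463)
n_1 = (-0.1445, +0.9895)
n_2 = (-0.6757, +0.7372)
n_3 = (-0.9634, +0.2682)
n_4 = (-0.9924, -0.1227)
n_5 = (-0.8468, -0.5319)
n_6 = (-0.4907, -0.8713)
n_7 = (+0.0887, -0.9961)
  (0,1): δ = 101.95°  ·
  (0,2): δ = 67.75°  ·
  (0,3): δ = 35.82°  ·
  (0,4): δ = 13.22°  ✓
  (0,5): δ = 11.87°  ✓
  (0,6): δ = 40.35°  ·
  (0,7): δ = 74.82°  ·
  (1,2): δ = 145.80°  ·
  (1,3): δ = 113.86°  ·
  (1,4): δ = 91.26°  ·
  (1,5): δ = 66.18°  ·
  (1,6): δ = 37.69°  ·
  (1,7): δ = 3.22°  ✓
  (2,3): δ = 148.07°  ·
  (2,4): δ = 125.46°  ·
  (2,5): δ = 100.38°  ·
  (2,6): δ = 71.89°  ·
  (2,7): δ = 37.42°  ·
  (3,4): δ = 157.40°  ·
  (3,5): δ = 132.31°  ·
  (3,6): δ = 103.83°  ·
  (3,7): δ = 69.36°  ·
  (4,5): δ = 154.91°  ·
  (4,6): δ = 126.43°  ·
  (4,7): δ = 91.96°  ·
  (5,6): δ = 151.51°  ·
  (5,7): δ = 117.04°  ·
  (6,7): δ = 145.53°  ·
antipodal pairs: 3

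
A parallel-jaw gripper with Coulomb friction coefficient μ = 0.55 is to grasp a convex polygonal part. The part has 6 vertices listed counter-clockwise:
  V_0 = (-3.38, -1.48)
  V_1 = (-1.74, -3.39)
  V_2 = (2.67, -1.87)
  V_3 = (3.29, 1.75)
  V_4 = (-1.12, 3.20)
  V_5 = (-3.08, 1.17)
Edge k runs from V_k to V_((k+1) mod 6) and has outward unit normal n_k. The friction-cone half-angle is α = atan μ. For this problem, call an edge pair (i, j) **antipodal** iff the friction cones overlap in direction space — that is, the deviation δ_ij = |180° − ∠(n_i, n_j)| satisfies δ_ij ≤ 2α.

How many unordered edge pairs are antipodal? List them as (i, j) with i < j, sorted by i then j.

count = 6; pairs: (0,2), (0,3), (1,3), (1,4), (2,4), (2,5)

α = atan 0.55 = 28.81°;  2α = 57.62°
n_0 = (-0.7587, -0.6514)
n_1 = (+0.3259, -0.9454)
n_2 = (+0.9856, -0.1688)
n_3 = (+0.3123, +0.9500)
n_4 = (-0.7194, +0.6946)
n_5 = (-0.9937, +0.1125)
  (0,1): δ = 111.63°  ·
  (0,2): δ = 50.37°  ✓
  (0,3): δ = 31.15°  ✓
  (0,4): δ = 95.35°  ·
  (0,5): δ = 132.89°  ·
  (1,2): δ = 118.74°  ·
  (1,3): δ = 37.22°  ✓
  (1,4): δ = 26.99°  ✓
  (1,5): δ = 64.52°  ·
  (2,3): δ = 98.48°  ·
  (2,4): δ = 34.28°  ✓
  (2,5): δ = 3.26°  ✓
  (3,4): δ = 115.79°  ·
  (3,5): δ = 78.26°  ·
  (4,5): δ = 142.46°  ·
antipodal pairs: 6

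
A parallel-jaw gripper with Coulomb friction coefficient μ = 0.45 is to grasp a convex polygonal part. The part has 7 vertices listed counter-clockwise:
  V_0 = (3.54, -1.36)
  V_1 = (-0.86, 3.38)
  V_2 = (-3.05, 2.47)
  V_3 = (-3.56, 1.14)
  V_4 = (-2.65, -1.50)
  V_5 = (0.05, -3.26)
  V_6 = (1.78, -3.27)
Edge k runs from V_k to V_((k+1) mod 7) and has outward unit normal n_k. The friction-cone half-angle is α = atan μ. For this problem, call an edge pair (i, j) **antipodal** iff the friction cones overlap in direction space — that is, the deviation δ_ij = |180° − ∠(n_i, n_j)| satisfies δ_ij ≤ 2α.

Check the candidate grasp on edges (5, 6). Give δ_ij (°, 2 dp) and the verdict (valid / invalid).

α = atan 0.45 = 24.23°;  2α = 48.46°
edge 5: e_5 = (+1.73, -0.01);  n_5 = (-0.0058, -1.0000)
edge 6: e_6 = (+1.76, +1.91);  n_6 = (+0.7354, -0.6776)
∠(n_5, n_6) = 47.67°
δ = |180° − 47.67°| = 132.33°
132.33° > 2α = 48.46°  →  invalid

δ = 132.33°, invalid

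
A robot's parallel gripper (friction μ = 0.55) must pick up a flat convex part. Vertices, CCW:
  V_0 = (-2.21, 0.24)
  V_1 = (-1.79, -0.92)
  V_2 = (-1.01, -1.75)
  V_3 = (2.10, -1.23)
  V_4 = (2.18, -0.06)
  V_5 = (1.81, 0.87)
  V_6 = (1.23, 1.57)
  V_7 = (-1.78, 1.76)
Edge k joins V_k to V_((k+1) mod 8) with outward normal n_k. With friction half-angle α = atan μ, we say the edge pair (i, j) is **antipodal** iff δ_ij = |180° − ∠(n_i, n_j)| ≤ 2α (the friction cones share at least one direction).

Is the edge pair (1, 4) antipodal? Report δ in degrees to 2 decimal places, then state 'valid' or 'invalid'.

α = atan 0.55 = 28.81°;  2α = 57.62°
edge 1: e_1 = (+0.78, -0.83);  n_1 = (-0.7287, -0.6848)
edge 4: e_4 = (-0.37, +0.93);  n_4 = (+0.9292, +0.3697)
∠(n_1, n_4) = 158.47°
δ = |180° − 158.47°| = 21.53°
21.53° ≤ 2α = 57.62°  →  valid

δ = 21.53°, valid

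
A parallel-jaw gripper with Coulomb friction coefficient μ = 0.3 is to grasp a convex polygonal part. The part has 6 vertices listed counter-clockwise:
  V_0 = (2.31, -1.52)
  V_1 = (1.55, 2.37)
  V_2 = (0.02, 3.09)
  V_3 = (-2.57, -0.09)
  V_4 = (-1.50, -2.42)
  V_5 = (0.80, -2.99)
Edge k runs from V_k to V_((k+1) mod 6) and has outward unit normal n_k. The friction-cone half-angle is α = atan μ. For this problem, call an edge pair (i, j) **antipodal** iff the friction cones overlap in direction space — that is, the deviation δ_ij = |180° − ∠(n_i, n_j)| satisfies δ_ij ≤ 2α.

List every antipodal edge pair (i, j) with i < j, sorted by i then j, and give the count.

count = 3; pairs: (0,3), (1,4), (2,5)

α = atan 0.3 = 16.70°;  2α = 33.40°
n_0 = (+0.9814, +0.1917)
n_1 = (+0.4258, +0.9048)
n_2 = (-0.7754, +0.6315)
n_3 = (-0.9088, -0.4173)
n_4 = (-0.2405, -0.9706)
n_5 = (+0.6976, -0.7165)
  (0,1): δ = 126.26°  ·
  (0,2): δ = 50.22°  ·
  (0,3): δ = 13.61°  ✓
  (0,4): δ = 65.03°  ·
  (0,5): δ = 123.18°  ·
  (1,2): δ = 103.96°  ·
  (1,3): δ = 40.13°  ·
  (1,4): δ = 11.28°  ✓
  (1,5): δ = 69.43°  ·
  (2,3): δ = 116.17°  ·
  (2,4): δ = 64.76°  ·
  (2,5): δ = 6.61°  ✓
  (3,4): δ = 128.58°  ·
  (3,5): δ = 70.43°  ·
  (4,5): δ = 121.85°  ·
antipodal pairs: 3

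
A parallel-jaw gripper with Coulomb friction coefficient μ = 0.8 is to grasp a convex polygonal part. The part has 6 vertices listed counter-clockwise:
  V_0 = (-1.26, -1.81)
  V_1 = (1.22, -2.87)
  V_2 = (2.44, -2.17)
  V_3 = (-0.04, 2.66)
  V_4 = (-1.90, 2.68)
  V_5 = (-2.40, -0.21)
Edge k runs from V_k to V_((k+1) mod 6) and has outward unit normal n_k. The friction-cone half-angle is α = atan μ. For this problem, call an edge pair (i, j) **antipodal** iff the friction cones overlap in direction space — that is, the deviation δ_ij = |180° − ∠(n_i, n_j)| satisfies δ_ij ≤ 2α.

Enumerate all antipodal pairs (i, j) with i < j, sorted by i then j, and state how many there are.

α = atan 0.8 = 38.66°;  2α = 77.32°
n_0 = (-0.3930, -0.9195)
n_1 = (+0.4977, -0.8674)
n_2 = (+0.8896, +0.4568)
n_3 = (+0.0108, +0.9999)
n_4 = (-0.9854, +0.1705)
n_5 = (-0.8144, -0.5803)
  (0,1): δ = 127.01°  ·
  (0,2): δ = 39.68°  ✓
  (0,3): δ = 22.53°  ✓
  (0,4): δ = 103.33°  ·
  (0,5): δ = 148.61°  ·
  (1,2): δ = 92.67°  ·
  (1,3): δ = 30.46°  ✓
  (1,4): δ = 50.34°  ✓
  (1,5): δ = 95.62°  ·
  (2,3): δ = 117.79°  ·
  (2,4): δ = 36.99°  ✓
  (2,5): δ = 8.29°  ✓
  (3,4): δ = 99.20°  ·
  (3,5): δ = 53.91°  ✓
  (4,5): δ = 134.71°  ·
antipodal pairs: 7

count = 7; pairs: (0,2), (0,3), (1,3), (1,4), (2,4), (2,5), (3,5)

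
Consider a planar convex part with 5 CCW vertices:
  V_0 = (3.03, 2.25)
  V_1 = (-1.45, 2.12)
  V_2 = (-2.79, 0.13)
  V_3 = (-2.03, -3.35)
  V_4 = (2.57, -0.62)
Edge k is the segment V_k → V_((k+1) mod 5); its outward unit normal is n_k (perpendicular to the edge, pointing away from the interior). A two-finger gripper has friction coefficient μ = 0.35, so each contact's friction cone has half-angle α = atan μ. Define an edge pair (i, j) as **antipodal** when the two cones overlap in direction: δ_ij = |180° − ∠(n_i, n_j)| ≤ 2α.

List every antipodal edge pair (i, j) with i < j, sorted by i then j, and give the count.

α = atan 0.35 = 19.29°;  2α = 38.58°
n_0 = (-0.0290, +0.9996)
n_1 = (-0.8295, +0.5585)
n_2 = (-0.9770, -0.2134)
n_3 = (+0.5104, -0.8600)
n_4 = (+0.9874, -0.1583)
  (0,1): δ = 125.62°  ·
  (0,2): δ = 79.34°  ·
  (0,3): δ = 29.03°  ✓
  (0,4): δ = 79.23°  ·
  (1,2): δ = 133.73°  ·
  (1,3): δ = 25.36°  ✓
  (1,4): δ = 24.85°  ✓
  (2,3): δ = 71.63°  ·
  (2,4): δ = 21.43°  ✓
  (3,4): δ = 129.79°  ·
antipodal pairs: 4

count = 4; pairs: (0,3), (1,3), (1,4), (2,4)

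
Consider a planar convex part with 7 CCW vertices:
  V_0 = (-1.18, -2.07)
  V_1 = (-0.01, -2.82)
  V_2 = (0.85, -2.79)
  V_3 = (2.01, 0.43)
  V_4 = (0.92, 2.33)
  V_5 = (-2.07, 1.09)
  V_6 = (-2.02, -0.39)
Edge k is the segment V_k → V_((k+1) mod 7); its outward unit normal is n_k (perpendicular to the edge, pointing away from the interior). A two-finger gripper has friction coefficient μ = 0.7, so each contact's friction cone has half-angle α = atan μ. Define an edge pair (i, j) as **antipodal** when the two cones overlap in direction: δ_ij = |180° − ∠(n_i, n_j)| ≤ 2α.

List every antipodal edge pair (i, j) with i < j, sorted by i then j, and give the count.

count = 9; pairs: (0,3), (0,4), (1,3), (1,4), (2,4), (2,5), (2,6), (3,5), (3,6)

α = atan 0.7 = 34.99°;  2α = 69.98°
n_0 = (-0.5397, -0.8419)
n_1 = (+0.0349, -0.9994)
n_2 = (+0.9408, -0.3389)
n_3 = (+0.8674, +0.4976)
n_4 = (-0.3831, +0.9237)
n_5 = (-0.9994, -0.0338)
n_6 = (-0.8944, -0.4472)
  (0,1): δ = 145.34°  ·
  (0,2): δ = 77.15°  ·
  (0,3): δ = 27.50°  ✓
  (0,4): δ = 55.19°  ✓
  (0,5): δ = 124.60°  ·
  (0,6): δ = 149.23°  ·
  (1,2): δ = 111.81°  ·
  (1,3): δ = 62.16°  ✓
  (1,4): δ = 20.53°  ✓
  (1,5): δ = 89.94°  ·
  (1,6): δ = 114.57°  ·
  (2,3): δ = 130.35°  ·
  (2,4): δ = 47.66°  ✓
  (2,5): δ = 21.75°  ✓
  (2,6): δ = 46.38°  ✓
  (3,4): δ = 97.32°  ·
  (3,5): δ = 27.91°  ✓
  (3,6): δ = 3.28°  ✓
  (4,5): δ = 110.59°  ·
  (4,6): δ = 85.96°  ·
  (5,6): δ = 155.37°  ·
antipodal pairs: 9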